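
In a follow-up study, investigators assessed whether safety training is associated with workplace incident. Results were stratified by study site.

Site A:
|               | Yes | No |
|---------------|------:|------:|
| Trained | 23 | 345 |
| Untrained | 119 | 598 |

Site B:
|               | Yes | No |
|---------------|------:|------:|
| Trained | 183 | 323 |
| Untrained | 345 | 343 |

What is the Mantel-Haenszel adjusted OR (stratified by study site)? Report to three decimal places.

0.497

OR_MH = Σ(aᵢdᵢ/nᵢ) / Σ(bᵢcᵢ/nᵢ), where nᵢ is the stratum total.
Stratum 1 (Site A): n = 1085; a·d/n = 23·598/1085 = 12.6765; b·c/n = 345·119/1085 = 37.8387
Stratum 2 (Site B): n = 1194; a·d/n = 183·343/1194 = 52.5704; b·c/n = 323·345/1194 = 93.3291
OR_MH = (12.6765 + 52.5704) / (37.8387 + 93.3291) = 65.2468 / 131.1679 = 0.49743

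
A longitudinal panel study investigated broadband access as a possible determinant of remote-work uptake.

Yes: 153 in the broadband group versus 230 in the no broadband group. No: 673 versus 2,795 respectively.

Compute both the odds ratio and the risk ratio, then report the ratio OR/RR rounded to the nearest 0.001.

1.134

From the description: a = 153, b = 673, c = 230, d = 2795.
OR = (153·2795)/(673·230) = 427635/154790 = 2.76268
Risk in exposed = 153/826 = 0.18523; risk in unexposed = 230/3025 = 0.07603; RR = 2.43618
OR/RR = 2.76268 / 2.43618 = 1.13402
The outcome is not rare, so the OR lies further from 1 than the RR.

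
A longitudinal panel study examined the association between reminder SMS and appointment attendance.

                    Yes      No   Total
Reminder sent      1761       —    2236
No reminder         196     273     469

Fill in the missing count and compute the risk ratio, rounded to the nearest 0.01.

1.88

The missing cell is in the exposed row: 2236 − 1761 = 475.
So a = 1761, b = 475, c = 196, d = 273.
RR = [a/(a+b)] / [c/(c+d)] = (1761/2236) / (196/469) = 0.78757/0.41791 = 1.88454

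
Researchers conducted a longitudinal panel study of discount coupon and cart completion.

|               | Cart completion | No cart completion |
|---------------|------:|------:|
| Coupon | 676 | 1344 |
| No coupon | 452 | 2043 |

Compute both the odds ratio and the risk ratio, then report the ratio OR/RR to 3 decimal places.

Cells: a = 676, b = 1344, c = 452, d = 2043.
OR = (676·2043)/(1344·452) = 1381068/607488 = 2.27341
Risk in exposed = 676/2020 = 0.33465; risk in unexposed = 452/2495 = 0.18116; RR = 1.84726
OR/RR = 2.27341 / 1.84726 = 1.23069
The outcome is not rare, so the OR lies further from 1 than the RR.

1.231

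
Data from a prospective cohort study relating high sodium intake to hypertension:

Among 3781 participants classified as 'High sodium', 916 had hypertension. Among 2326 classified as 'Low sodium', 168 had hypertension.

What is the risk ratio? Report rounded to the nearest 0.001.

From the description: a = 916, b = 2865, c = 168, d = 2158.
Risk in exposed = 916/3781 = 0.24226; risk in unexposed = 168/2326 = 0.07223.
RR = 0.24226 / 0.07223 = 3.35420
The risk among the exposed is 3.35 times that among the unexposed.

3.354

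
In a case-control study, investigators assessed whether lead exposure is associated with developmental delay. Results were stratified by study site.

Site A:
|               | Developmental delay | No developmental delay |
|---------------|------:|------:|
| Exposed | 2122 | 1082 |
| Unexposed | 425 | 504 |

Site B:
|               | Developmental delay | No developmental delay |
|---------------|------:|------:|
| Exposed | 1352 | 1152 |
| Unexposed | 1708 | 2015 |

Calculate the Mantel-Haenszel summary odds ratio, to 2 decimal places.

1.63

OR_MH = Σ(aᵢdᵢ/nᵢ) / Σ(bᵢcᵢ/nᵢ), where nᵢ is the stratum total.
Stratum 1 (Site A): n = 4133; a·d/n = 2122·504/4133 = 258.7680; b·c/n = 1082·425/4133 = 111.2630
Stratum 2 (Site B): n = 6227; a·d/n = 1352·2015/6227 = 437.4948; b·c/n = 1152·1708/6227 = 315.9814
OR_MH = (258.7680 + 437.4948) / (111.2630 + 315.9814) = 696.2627 / 427.2444 = 1.62966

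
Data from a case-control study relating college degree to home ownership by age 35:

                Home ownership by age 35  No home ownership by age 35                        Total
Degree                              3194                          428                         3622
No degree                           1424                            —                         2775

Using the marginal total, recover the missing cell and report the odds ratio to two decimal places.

The missing cell is in the unexposed row: 2775 − 1424 = 1351.
So a = 3194, b = 428, c = 1424, d = 1351.
OR = (a·d)/(b·c) = (3194 × 1351) / (428 × 1424) = 4315094 / 609472 = 7.08005

7.08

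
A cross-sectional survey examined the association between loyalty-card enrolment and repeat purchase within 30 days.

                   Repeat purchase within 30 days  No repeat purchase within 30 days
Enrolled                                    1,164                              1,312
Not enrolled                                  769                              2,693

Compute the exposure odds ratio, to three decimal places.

3.107

Cells: a = 1164, b = 1312, c = 769, d = 2693.
OR = (a·d)/(b·c) = (1164 × 2693) / (1312 × 769) = 3134652 / 1008928 = 3.10691
The odds of repeat purchase within 30 days are about 3.11 times as high in the enrolled group.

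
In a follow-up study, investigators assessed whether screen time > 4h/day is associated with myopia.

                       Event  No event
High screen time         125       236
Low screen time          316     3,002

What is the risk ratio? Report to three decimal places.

Cells: a = 125, b = 236, c = 316, d = 3002.
Risk in exposed = 125/361 = 0.34626; risk in unexposed = 316/3318 = 0.09524.
RR = 0.34626 / 0.09524 = 3.63573
The risk among the exposed is 3.64 times that among the unexposed.

3.636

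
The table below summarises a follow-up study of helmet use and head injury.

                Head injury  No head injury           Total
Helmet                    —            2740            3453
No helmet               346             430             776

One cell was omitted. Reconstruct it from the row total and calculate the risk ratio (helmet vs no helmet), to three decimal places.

The missing cell is in the exposed row: 3453 − 2740 = 713.
So a = 713, b = 2740, c = 346, d = 430.
RR = [a/(a+b)] / [c/(c+d)] = (713/3453) / (346/776) = 0.20649/0.44588 = 0.46310

0.463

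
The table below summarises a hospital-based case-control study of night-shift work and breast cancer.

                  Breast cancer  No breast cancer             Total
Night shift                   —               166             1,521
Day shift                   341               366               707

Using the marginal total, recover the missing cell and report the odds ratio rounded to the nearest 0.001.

The missing cell is in the exposed row: 1521 − 166 = 1355.
So a = 1355, b = 166, c = 341, d = 366.
OR = (a·d)/(b·c) = (1355 × 366) / (166 × 341) = 495930 / 56606 = 8.76109

8.761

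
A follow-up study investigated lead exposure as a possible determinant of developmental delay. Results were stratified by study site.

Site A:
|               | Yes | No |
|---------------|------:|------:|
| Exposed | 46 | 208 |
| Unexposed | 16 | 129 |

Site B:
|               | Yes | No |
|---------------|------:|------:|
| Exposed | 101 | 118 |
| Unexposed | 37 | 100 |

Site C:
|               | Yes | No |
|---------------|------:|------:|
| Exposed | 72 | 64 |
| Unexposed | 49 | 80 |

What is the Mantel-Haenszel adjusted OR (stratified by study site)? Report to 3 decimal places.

OR_MH = Σ(aᵢdᵢ/nᵢ) / Σ(bᵢcᵢ/nᵢ), where nᵢ is the stratum total.
Stratum 1 (Site A): n = 399; a·d/n = 46·129/399 = 14.8722; b·c/n = 208·16/399 = 8.3409
Stratum 2 (Site B): n = 356; a·d/n = 101·100/356 = 28.3708; b·c/n = 118·37/356 = 12.2640
Stratum 3 (Site C): n = 265; a·d/n = 72·80/265 = 21.7358; b·c/n = 64·49/265 = 11.8340
OR_MH = (14.8722 + 28.3708 + 21.7358) / (8.3409 + 12.2640 + 11.8340) = 64.9788 / 32.4389 = 2.00312

2.003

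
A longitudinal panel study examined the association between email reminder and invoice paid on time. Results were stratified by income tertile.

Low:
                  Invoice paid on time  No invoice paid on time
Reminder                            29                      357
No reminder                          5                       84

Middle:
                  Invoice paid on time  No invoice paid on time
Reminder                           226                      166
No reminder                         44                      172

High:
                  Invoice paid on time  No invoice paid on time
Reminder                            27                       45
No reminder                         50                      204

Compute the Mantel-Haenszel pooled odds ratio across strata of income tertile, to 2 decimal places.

OR_MH = Σ(aᵢdᵢ/nᵢ) / Σ(bᵢcᵢ/nᵢ), where nᵢ is the stratum total.
Stratum 1 (Low): n = 475; a·d/n = 29·84/475 = 5.1284; b·c/n = 357·5/475 = 3.7579
Stratum 2 (Middle): n = 608; a·d/n = 226·172/608 = 63.9342; b·c/n = 166·44/608 = 12.0132
Stratum 3 (High): n = 326; a·d/n = 27·204/326 = 16.8957; b·c/n = 45·50/326 = 6.9018
OR_MH = (5.1284 + 63.9342 + 16.8957) / (3.7579 + 12.0132 + 6.9018) = 85.9583 / 22.6729 = 3.79124

3.79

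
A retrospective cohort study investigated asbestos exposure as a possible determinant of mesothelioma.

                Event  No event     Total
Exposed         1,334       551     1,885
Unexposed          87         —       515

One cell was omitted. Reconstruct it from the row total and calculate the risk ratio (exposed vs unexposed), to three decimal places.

4.189

The missing cell is in the unexposed row: 515 − 87 = 428.
So a = 1334, b = 551, c = 87, d = 428.
RR = [a/(a+b)] / [c/(c+d)] = (1334/1885) / (87/515) = 0.70769/0.16893 = 4.18921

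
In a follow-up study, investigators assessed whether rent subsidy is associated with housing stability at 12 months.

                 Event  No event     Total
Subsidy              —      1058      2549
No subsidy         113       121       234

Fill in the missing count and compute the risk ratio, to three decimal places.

The missing cell is in the exposed row: 2549 − 1058 = 1491.
So a = 1491, b = 1058, c = 113, d = 121.
RR = [a/(a+b)] / [c/(c+d)] = (1491/2549) / (113/234) = 0.58494/0.48291 = 1.21128

1.211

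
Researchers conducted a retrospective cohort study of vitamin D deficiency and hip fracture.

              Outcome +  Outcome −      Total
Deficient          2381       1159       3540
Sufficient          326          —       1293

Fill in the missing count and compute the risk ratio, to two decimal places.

2.67

The missing cell is in the unexposed row: 1293 − 326 = 967.
So a = 2381, b = 1159, c = 326, d = 967.
RR = [a/(a+b)] / [c/(c+d)] = (2381/3540) / (326/1293) = 0.67260/0.25213 = 2.66770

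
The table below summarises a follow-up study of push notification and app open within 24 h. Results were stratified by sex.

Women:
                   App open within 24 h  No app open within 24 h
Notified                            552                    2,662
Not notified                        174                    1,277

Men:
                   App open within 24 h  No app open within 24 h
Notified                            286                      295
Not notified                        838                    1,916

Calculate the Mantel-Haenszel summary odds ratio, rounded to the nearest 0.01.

OR_MH = Σ(aᵢdᵢ/nᵢ) / Σ(bᵢcᵢ/nᵢ), where nᵢ is the stratum total.
Stratum 1 (Women): n = 4665; a·d/n = 552·1277/4665 = 151.1048; b·c/n = 2662·174/4665 = 99.2900
Stratum 2 (Men): n = 3335; a·d/n = 286·1916/3335 = 164.3106; b·c/n = 295·838/3335 = 74.1259
OR_MH = (151.1048 + 164.3106) / (99.2900 + 74.1259) = 315.4155 / 173.4160 = 1.81884

1.82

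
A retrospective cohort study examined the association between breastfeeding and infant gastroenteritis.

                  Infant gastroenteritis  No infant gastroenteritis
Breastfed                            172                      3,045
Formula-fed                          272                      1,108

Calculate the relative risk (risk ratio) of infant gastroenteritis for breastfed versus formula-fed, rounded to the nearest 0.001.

Cells: a = 172, b = 3045, c = 272, d = 1108.
Risk in exposed = 172/3217 = 0.05347; risk in unexposed = 272/1380 = 0.19710.
RR = 0.05347 / 0.19710 = 0.27126
The risk is 73% lower among the exposed than among the unexposed.

0.271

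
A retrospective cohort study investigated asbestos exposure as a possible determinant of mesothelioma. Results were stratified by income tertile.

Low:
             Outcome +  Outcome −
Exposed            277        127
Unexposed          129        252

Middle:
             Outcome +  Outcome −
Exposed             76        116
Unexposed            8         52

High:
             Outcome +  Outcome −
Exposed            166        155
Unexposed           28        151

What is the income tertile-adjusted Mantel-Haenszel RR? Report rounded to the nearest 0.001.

RR_MH = Σ(aᵢ·n₀ᵢ/nᵢ) / Σ(cᵢ·n₁ᵢ/nᵢ), with n₁ᵢ = aᵢ+bᵢ (exposed), n₀ᵢ = cᵢ+dᵢ (unexposed), nᵢ = n₁ᵢ+n₀ᵢ.
Stratum 1 (Low): n₁ = 404, n₀ = 381, n = 785; a·n₀/n = 277·381/785 = 134.4420; c·n₁/n = 129·404/785 = 66.3898
Stratum 2 (Middle): n₁ = 192, n₀ = 60, n = 252; a·n₀/n = 76·60/252 = 18.0952; c·n₁/n = 8·192/252 = 6.0952
Stratum 3 (High): n₁ = 321, n₀ = 179, n = 500; a·n₀/n = 166·179/500 = 59.4280; c·n₁/n = 28·321/500 = 17.9760
RR_MH = (134.4420 + 18.0952 + 59.4280) / (66.3898 + 6.0952 + 17.9760) = 211.9653 / 90.4610 = 2.34317

2.343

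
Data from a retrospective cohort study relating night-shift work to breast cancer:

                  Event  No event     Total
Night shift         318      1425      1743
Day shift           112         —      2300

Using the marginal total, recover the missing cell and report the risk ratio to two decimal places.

The missing cell is in the unexposed row: 2300 − 112 = 2188.
So a = 318, b = 1425, c = 112, d = 2188.
RR = [a/(a+b)] / [c/(c+d)] = (318/1743) / (112/2300) = 0.18244/0.04870 = 3.74662

3.75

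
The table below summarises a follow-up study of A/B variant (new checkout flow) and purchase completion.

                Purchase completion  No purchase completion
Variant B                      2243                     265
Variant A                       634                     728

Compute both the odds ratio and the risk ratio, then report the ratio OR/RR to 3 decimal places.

Cells: a = 2243, b = 265, c = 634, d = 728.
OR = (2243·728)/(265·634) = 1632904/168010 = 9.71909
Risk in exposed = 2243/2508 = 0.89434; risk in unexposed = 634/1362 = 0.46549; RR = 1.92128
OR/RR = 9.71909 / 1.92128 = 5.05867
The outcome is not rare, so the OR lies further from 1 than the RR.

5.059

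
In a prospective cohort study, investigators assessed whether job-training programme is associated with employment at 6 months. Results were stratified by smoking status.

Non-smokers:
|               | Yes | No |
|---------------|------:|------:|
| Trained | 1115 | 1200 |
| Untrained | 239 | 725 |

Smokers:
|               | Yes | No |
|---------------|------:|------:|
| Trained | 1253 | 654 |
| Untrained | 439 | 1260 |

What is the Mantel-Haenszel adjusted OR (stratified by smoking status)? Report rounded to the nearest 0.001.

OR_MH = Σ(aᵢdᵢ/nᵢ) / Σ(bᵢcᵢ/nᵢ), where nᵢ is the stratum total.
Stratum 1 (Non-smokers): n = 3279; a·d/n = 1115·725/3279 = 246.5310; b·c/n = 1200·239/3279 = 87.4657
Stratum 2 (Smokers): n = 3606; a·d/n = 1253·1260/3606 = 437.8203; b·c/n = 654·439/3606 = 79.6190
OR_MH = (246.5310 + 437.8203) / (87.4657 + 79.6190) = 684.3513 / 167.0847 = 4.09584

4.096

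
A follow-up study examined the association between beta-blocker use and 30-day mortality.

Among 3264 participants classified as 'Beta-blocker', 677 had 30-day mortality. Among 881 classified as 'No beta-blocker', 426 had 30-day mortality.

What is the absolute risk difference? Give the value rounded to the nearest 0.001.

-0.276

From the description: a = 677, b = 2587, c = 426, d = 455.
Risk in exposed = 677/3264 = 0.207414; risk in unexposed = 426/881 = 0.483541.
Risk difference = 0.207414 − 0.483541 = -0.276127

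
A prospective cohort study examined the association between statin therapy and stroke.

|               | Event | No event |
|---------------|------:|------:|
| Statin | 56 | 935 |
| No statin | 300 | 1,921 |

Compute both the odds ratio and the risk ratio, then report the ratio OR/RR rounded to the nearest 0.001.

Cells: a = 56, b = 935, c = 300, d = 1921.
OR = (56·1921)/(935·300) = 107576/280500 = 0.38352
Risk in exposed = 56/991 = 0.05651; risk in unexposed = 300/2221 = 0.13507; RR = 0.41835
OR/RR = 0.38352 / 0.41835 = 0.91673
The outcome is not rare, so the OR lies further from 1 than the RR.

0.917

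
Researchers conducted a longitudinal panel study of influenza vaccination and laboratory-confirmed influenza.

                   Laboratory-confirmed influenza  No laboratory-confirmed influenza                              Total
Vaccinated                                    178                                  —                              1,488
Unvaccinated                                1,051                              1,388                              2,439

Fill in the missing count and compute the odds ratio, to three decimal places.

0.179

The missing cell is in the exposed row: 1488 − 178 = 1310.
So a = 178, b = 1310, c = 1051, d = 1388.
OR = (a·d)/(b·c) = (178 × 1388) / (1310 × 1051) = 247064 / 1376810 = 0.17945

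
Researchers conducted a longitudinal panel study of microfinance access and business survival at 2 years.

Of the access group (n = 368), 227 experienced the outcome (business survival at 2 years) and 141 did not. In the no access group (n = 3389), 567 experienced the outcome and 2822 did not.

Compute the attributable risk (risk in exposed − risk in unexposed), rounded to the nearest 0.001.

From the description: a = 227, b = 141, c = 567, d = 2822.
Risk in exposed = 227/368 = 0.616848; risk in unexposed = 567/3389 = 0.167306.
Risk difference = 0.616848 − 0.167306 = 0.449542

0.450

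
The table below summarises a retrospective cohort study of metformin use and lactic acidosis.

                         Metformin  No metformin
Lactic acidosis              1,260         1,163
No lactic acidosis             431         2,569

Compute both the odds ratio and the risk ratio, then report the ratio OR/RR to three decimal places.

2.701

Reading the table with exposure as columns: a = 1260 (Metformin, case), b = 431 (Metformin, non-case), c = 1163 (No metformin, case), d = 2569.
OR = (1260·2569)/(431·1163) = 3236940/501253 = 6.45770
Risk in exposed = 1260/1691 = 0.74512; risk in unexposed = 1163/3732 = 0.31163; RR = 2.39105
OR/RR = 6.45770 / 2.39105 = 2.70078
The outcome is not rare, so the OR lies further from 1 than the RR.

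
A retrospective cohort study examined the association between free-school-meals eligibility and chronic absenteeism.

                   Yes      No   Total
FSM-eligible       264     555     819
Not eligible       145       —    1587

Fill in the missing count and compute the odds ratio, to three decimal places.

4.731

The missing cell is in the unexposed row: 1587 − 145 = 1442.
So a = 264, b = 555, c = 145, d = 1442.
OR = (a·d)/(b·c) = (264 × 1442) / (555 × 145) = 380688 / 80475 = 4.73051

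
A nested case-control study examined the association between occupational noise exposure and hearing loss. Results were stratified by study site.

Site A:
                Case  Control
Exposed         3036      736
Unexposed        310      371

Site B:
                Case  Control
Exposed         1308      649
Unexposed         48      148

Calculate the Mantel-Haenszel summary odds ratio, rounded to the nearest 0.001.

5.218

OR_MH = Σ(aᵢdᵢ/nᵢ) / Σ(bᵢcᵢ/nᵢ), where nᵢ is the stratum total.
Stratum 1 (Site A): n = 4453; a·d/n = 3036·371/4453 = 252.9432; b·c/n = 736·310/4453 = 51.2374
Stratum 2 (Site B): n = 2153; a·d/n = 1308·148/2153 = 89.9136; b·c/n = 649·48/2153 = 14.4691
OR_MH = (252.9432 + 89.9136) / (51.2374 + 14.4691) = 342.8568 / 65.7065 = 5.21801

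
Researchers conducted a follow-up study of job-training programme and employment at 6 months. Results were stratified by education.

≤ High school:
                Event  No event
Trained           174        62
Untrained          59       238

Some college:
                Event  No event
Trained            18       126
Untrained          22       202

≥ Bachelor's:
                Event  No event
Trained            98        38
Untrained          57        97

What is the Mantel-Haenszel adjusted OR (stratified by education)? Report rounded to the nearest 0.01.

OR_MH = Σ(aᵢdᵢ/nᵢ) / Σ(bᵢcᵢ/nᵢ), where nᵢ is the stratum total.
Stratum 1 (≤ High school): n = 533; a·d/n = 174·238/533 = 77.6961; b·c/n = 62·59/533 = 6.8630
Stratum 2 (Some college): n = 368; a·d/n = 18·202/368 = 9.8804; b·c/n = 126·22/368 = 7.5326
Stratum 3 (≥ Bachelor's): n = 290; a·d/n = 98·97/290 = 32.7793; b·c/n = 38·57/290 = 7.4690
OR_MH = (77.6961 + 9.8804 + 32.7793) / (6.8630 + 7.5326 + 7.4690) = 120.3558 / 21.8646 = 5.50459

5.50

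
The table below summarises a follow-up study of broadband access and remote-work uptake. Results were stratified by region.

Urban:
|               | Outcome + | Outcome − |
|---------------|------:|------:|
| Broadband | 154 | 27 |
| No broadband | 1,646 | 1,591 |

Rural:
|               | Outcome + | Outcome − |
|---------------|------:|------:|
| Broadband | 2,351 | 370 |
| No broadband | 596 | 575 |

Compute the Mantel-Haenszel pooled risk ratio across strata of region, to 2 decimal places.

RR_MH = Σ(aᵢ·n₀ᵢ/nᵢ) / Σ(cᵢ·n₁ᵢ/nᵢ), with n₁ᵢ = aᵢ+bᵢ (exposed), n₀ᵢ = cᵢ+dᵢ (unexposed), nᵢ = n₁ᵢ+n₀ᵢ.
Stratum 1 (Urban): n₁ = 181, n₀ = 3237, n = 3418; a·n₀/n = 154·3237/3418 = 145.8449; c·n₁/n = 1646·181/3418 = 87.1638
Stratum 2 (Rural): n₁ = 2721, n₀ = 1171, n = 3892; a·n₀/n = 2351·1171/3892 = 707.3538; c·n₁/n = 596·2721/3892 = 416.6793
RR_MH = (145.8449 + 707.3538) / (87.1638 + 416.6793) = 853.1987 / 503.8432 = 1.69338

1.69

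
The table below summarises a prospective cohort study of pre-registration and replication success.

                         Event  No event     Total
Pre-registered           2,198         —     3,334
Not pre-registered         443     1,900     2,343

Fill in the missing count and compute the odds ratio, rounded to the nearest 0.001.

The missing cell is in the exposed row: 3334 − 2198 = 1136.
So a = 2198, b = 1136, c = 443, d = 1900.
OR = (a·d)/(b·c) = (2198 × 1900) / (1136 × 443) = 4176200 / 503248 = 8.29849

8.298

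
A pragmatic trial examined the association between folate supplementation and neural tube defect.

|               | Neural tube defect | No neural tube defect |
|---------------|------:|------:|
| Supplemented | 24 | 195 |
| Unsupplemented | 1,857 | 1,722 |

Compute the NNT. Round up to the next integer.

Risk in treated group = 24/219 = 0.10959; risk in control = 1857/3579 = 0.51886.
Absolute risk reduction = 0.51886 − 0.10959 = 0.40927
NNT = 1 / ARR = 1 / 0.40927 = 2.443 → round up → 3

3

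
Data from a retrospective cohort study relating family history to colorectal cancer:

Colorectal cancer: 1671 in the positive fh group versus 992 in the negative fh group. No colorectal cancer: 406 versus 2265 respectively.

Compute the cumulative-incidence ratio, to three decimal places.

From the description: a = 1671, b = 406, c = 992, d = 2265.
Risk in exposed = 1671/2077 = 0.80453; risk in unexposed = 992/3257 = 0.30457.
RR = 0.80453 / 0.30457 = 2.64147
The risk among the exposed is 2.64 times that among the unexposed.

2.641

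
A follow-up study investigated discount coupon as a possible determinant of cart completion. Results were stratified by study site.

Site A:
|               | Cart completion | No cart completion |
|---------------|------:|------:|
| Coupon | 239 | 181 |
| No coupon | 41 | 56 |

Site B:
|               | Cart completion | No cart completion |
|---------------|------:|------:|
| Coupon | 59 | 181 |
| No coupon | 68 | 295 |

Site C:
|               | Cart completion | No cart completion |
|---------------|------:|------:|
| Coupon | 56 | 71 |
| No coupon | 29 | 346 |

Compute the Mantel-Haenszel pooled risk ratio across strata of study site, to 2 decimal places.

1.80

RR_MH = Σ(aᵢ·n₀ᵢ/nᵢ) / Σ(cᵢ·n₁ᵢ/nᵢ), with n₁ᵢ = aᵢ+bᵢ (exposed), n₀ᵢ = cᵢ+dᵢ (unexposed), nᵢ = n₁ᵢ+n₀ᵢ.
Stratum 1 (Site A): n₁ = 420, n₀ = 97, n = 517; a·n₀/n = 239·97/517 = 44.8414; c·n₁/n = 41·420/517 = 33.3075
Stratum 2 (Site B): n₁ = 240, n₀ = 363, n = 603; a·n₀/n = 59·363/603 = 35.5174; c·n₁/n = 68·240/603 = 27.0647
Stratum 3 (Site C): n₁ = 127, n₀ = 375, n = 502; a·n₀/n = 56·375/502 = 41.8327; c·n₁/n = 29·127/502 = 7.3367
RR_MH = (44.8414 + 35.5174 + 41.8327) / (33.3075 + 27.0647 + 7.3367) = 122.1915 / 67.7089 = 1.80466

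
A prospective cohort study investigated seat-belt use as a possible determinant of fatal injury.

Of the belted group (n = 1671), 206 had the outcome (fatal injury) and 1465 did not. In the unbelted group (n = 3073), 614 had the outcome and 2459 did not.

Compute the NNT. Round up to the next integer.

Risk in treated group = 206/1671 = 0.12328; risk in control = 614/3073 = 0.19980.
Absolute risk reduction = 0.19980 − 0.12328 = 0.07653
NNT = 1 / ARR = 1 / 0.07653 = 13.068 → round up → 14

14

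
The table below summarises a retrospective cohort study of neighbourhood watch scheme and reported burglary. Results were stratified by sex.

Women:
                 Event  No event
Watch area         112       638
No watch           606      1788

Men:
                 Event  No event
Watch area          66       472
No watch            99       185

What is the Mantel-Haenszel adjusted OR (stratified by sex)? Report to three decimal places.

0.437

OR_MH = Σ(aᵢdᵢ/nᵢ) / Σ(bᵢcᵢ/nᵢ), where nᵢ is the stratum total.
Stratum 1 (Women): n = 3144; a·d/n = 112·1788/3144 = 63.6947; b·c/n = 638·606/3144 = 122.9733
Stratum 2 (Men): n = 822; a·d/n = 66·185/822 = 14.8540; b·c/n = 472·99/822 = 56.8467
OR_MH = (63.6947 + 14.8540) / (122.9733 + 56.8467) = 78.5487 / 179.8200 = 0.43682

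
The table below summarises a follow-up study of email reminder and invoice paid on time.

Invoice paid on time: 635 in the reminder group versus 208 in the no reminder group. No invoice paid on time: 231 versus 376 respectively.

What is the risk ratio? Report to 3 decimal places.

2.059

From the description: a = 635, b = 231, c = 208, d = 376.
Risk in exposed = 635/866 = 0.73326; risk in unexposed = 208/584 = 0.35616.
RR = 0.73326 / 0.35616 = 2.05876
The risk among the exposed is 2.06 times that among the unexposed.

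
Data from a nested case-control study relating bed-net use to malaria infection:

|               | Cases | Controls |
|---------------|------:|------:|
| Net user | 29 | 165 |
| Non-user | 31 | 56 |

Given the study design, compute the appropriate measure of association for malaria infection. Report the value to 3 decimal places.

Cells: a = 29, b = 165, c = 31, d = 56.
This is a nested case-control study: participants were sampled on outcome status, so risks in the source population cannot be estimated directly — relative risk is not valid here. The odds ratio is the appropriate measure.
OR = (a·d)/(b·c) = (29 × 56) / (165 × 31) = 1624 / 5115 = 0.31750

0.317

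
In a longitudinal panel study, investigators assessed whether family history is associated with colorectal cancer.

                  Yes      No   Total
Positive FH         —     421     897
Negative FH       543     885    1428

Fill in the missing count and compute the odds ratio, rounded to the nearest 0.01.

1.84

The missing cell is in the exposed row: 897 − 421 = 476.
So a = 476, b = 421, c = 543, d = 885.
OR = (a·d)/(b·c) = (476 × 885) / (421 × 543) = 421260 / 228603 = 1.84276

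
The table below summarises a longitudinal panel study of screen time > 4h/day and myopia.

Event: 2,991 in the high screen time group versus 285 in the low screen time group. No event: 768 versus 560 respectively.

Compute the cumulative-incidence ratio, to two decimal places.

From the description: a = 2991, b = 768, c = 285, d = 560.
Risk in exposed = 2991/3759 = 0.79569; risk in unexposed = 285/845 = 0.33728.
RR = 0.79569 / 0.33728 = 2.35915
The risk among the exposed is 2.36 times that among the unexposed.

2.36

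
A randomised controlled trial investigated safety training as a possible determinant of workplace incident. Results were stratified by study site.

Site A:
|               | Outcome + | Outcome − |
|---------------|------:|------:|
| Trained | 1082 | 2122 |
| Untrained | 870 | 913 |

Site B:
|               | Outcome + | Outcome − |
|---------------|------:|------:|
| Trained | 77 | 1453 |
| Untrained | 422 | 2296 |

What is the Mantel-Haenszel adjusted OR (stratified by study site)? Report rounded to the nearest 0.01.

0.47

OR_MH = Σ(aᵢdᵢ/nᵢ) / Σ(bᵢcᵢ/nᵢ), where nᵢ is the stratum total.
Stratum 1 (Site A): n = 4987; a·d/n = 1082·913/4987 = 198.0882; b·c/n = 2122·870/4987 = 370.1905
Stratum 2 (Site B): n = 4248; a·d/n = 77·2296/4248 = 41.6177; b·c/n = 1453·422/4248 = 144.3423
OR_MH = (198.0882 + 41.6177) / (370.1905 + 144.3423) = 239.7059 / 514.5328 = 0.46587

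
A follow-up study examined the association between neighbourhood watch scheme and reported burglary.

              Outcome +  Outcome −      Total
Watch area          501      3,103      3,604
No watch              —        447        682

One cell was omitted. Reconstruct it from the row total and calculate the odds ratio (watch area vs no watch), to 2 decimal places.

The missing cell is in the unexposed row: 682 − 447 = 235.
So a = 501, b = 3103, c = 235, d = 447.
OR = (a·d)/(b·c) = (501 × 447) / (3103 × 235) = 223947 / 729205 = 0.30711

0.31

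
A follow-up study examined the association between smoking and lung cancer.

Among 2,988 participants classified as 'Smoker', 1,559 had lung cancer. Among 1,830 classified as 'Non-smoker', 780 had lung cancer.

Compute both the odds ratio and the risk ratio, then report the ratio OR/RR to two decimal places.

From the description: a = 1559, b = 1429, c = 780, d = 1050.
OR = (1559·1050)/(1429·780) = 1636950/1114620 = 1.46862
Risk in exposed = 1559/2988 = 0.52175; risk in unexposed = 780/1830 = 0.42623; RR = 1.22411
OR/RR = 1.46862 / 1.22411 = 1.19974
The outcome is not rare, so the OR lies further from 1 than the RR.

1.20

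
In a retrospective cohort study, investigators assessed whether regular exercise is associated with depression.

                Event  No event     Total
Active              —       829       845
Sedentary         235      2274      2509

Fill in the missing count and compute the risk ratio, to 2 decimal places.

The missing cell is in the exposed row: 845 − 829 = 16.
So a = 16, b = 829, c = 235, d = 2274.
RR = [a/(a+b)] / [c/(c+d)] = (16/845) / (235/2509) = 0.01893/0.09366 = 0.20216

0.20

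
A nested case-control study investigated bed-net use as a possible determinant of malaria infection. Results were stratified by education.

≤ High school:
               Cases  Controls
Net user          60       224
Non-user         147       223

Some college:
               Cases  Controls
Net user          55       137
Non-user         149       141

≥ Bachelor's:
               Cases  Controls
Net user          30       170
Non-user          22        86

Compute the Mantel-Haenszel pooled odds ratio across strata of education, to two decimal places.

0.43

OR_MH = Σ(aᵢdᵢ/nᵢ) / Σ(bᵢcᵢ/nᵢ), where nᵢ is the stratum total.
Stratum 1 (≤ High school): n = 654; a·d/n = 60·223/654 = 20.4587; b·c/n = 224·147/654 = 50.3486
Stratum 2 (Some college): n = 482; a·d/n = 55·141/482 = 16.0892; b·c/n = 137·149/482 = 42.3506
Stratum 3 (≥ Bachelor's): n = 308; a·d/n = 30·86/308 = 8.3766; b·c/n = 170·22/308 = 12.1429
OR_MH = (20.4587 + 16.0892 + 8.3766) / (50.3486 + 42.3506 + 12.1429) = 44.9246 / 104.8421 = 0.42850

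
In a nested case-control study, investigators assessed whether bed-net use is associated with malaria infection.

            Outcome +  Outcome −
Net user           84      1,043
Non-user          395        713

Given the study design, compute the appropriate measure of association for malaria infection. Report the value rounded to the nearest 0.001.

0.145

Cells: a = 84, b = 1043, c = 395, d = 713.
This is a nested case-control study: participants were sampled on outcome status, so risks in the source population cannot be estimated directly — relative risk is not valid here. The odds ratio is the appropriate measure.
OR = (a·d)/(b·c) = (84 × 713) / (1043 × 395) = 59892 / 411985 = 0.14537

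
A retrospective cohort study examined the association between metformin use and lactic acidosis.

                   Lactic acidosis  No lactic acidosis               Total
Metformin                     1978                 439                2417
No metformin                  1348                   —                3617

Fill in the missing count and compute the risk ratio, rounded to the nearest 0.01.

The missing cell is in the unexposed row: 3617 − 1348 = 2269.
So a = 1978, b = 439, c = 1348, d = 2269.
RR = [a/(a+b)] / [c/(c+d)] = (1978/2417) / (1348/3617) = 0.81837/0.37268 = 2.19588

2.20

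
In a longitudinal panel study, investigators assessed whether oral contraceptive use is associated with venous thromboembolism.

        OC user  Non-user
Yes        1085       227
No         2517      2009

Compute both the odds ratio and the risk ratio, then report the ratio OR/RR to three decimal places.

1.286

Reading the table with exposure as columns: a = 1085 (OC user, case), b = 2517 (OC user, non-case), c = 227 (Non-user, case), d = 2009.
OR = (1085·2009)/(2517·227) = 2179765/571359 = 3.81505
Risk in exposed = 1085/3602 = 0.30122; risk in unexposed = 227/2236 = 0.10152; RR = 2.96710
OR/RR = 3.81505 / 2.96710 = 1.28579
The outcome is not rare, so the OR lies further from 1 than the RR.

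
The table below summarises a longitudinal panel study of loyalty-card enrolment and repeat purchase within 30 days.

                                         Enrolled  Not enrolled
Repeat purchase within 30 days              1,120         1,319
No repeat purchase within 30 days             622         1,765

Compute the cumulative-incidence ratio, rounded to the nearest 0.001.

Reading the table with exposure as columns: a = 1120 (Enrolled, case), b = 622 (Enrolled, non-case), c = 1319 (Not enrolled, case), d = 1765.
Risk in exposed = 1120/1742 = 0.64294; risk in unexposed = 1319/3084 = 0.42769.
RR = 0.64294 / 0.42769 = 1.50328
The risk among the exposed is 1.50 times that among the unexposed.

1.503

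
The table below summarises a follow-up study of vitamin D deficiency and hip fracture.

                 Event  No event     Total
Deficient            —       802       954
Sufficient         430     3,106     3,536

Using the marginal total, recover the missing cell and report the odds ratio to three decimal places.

1.369

The missing cell is in the exposed row: 954 − 802 = 152.
So a = 152, b = 802, c = 430, d = 3106.
OR = (a·d)/(b·c) = (152 × 3106) / (802 × 430) = 472112 / 344860 = 1.36900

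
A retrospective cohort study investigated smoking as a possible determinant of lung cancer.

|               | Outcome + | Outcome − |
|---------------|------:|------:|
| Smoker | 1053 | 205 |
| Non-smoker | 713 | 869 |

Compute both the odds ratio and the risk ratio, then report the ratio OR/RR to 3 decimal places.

Cells: a = 1053, b = 205, c = 713, d = 869.
OR = (1053·869)/(205·713) = 915057/146165 = 6.26044
Risk in exposed = 1053/1258 = 0.83704; risk in unexposed = 713/1582 = 0.45070; RR = 1.85723
OR/RR = 6.26044 / 1.85723 = 3.37086
The outcome is not rare, so the OR lies further from 1 than the RR.

3.371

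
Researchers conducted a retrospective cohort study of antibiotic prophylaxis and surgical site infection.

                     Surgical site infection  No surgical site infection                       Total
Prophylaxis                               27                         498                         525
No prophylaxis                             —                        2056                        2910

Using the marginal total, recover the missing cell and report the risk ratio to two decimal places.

The missing cell is in the unexposed row: 2910 − 2056 = 854.
So a = 27, b = 498, c = 854, d = 2056.
RR = [a/(a+b)] / [c/(c+d)] = (27/525) / (854/2910) = 0.05143/0.29347 = 0.17524

0.18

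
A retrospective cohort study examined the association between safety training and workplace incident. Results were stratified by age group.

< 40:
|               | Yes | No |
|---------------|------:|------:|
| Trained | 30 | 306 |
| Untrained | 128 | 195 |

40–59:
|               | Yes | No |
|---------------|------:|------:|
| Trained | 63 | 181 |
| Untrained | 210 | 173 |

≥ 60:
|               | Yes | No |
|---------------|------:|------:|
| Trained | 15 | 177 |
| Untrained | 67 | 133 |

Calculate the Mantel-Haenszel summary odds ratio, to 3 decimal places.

OR_MH = Σ(aᵢdᵢ/nᵢ) / Σ(bᵢcᵢ/nᵢ), where nᵢ is the stratum total.
Stratum 1 (< 40): n = 659; a·d/n = 30·195/659 = 8.8771; b·c/n = 306·128/659 = 59.4355
Stratum 2 (40–59): n = 627; a·d/n = 63·173/627 = 17.3828; b·c/n = 181·210/627 = 60.6220
Stratum 3 (≥ 60): n = 392; a·d/n = 15·133/392 = 5.0893; b·c/n = 177·67/392 = 30.2526
OR_MH = (8.8771 + 17.3828 + 5.0893) / (59.4355 + 60.6220 + 30.2526) = 31.3491 / 150.3101 = 0.20856

0.209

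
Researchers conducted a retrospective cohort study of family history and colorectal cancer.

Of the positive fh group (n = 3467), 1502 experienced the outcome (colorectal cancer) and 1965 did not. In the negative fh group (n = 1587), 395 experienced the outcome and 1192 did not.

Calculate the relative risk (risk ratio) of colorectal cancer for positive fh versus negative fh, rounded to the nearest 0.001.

From the description: a = 1502, b = 1965, c = 395, d = 1192.
Risk in exposed = 1502/3467 = 0.43323; risk in unexposed = 395/1587 = 0.24890.
RR = 0.43323 / 0.24890 = 1.74059
The risk among the exposed is 1.74 times that among the unexposed.

1.741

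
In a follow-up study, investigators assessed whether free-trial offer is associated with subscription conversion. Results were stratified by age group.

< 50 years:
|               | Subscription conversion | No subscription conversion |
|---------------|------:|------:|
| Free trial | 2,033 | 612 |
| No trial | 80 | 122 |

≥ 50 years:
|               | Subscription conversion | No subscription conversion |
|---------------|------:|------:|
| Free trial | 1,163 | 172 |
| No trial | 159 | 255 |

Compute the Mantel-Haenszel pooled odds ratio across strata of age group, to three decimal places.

7.818

OR_MH = Σ(aᵢdᵢ/nᵢ) / Σ(bᵢcᵢ/nᵢ), where nᵢ is the stratum total.
Stratum 1 (< 50 years): n = 2847; a·d/n = 2033·122/2847 = 87.1184; b·c/n = 612·80/2847 = 17.1970
Stratum 2 (≥ 50 years): n = 1749; a·d/n = 1163·255/1749 = 169.5626; b·c/n = 172·159/1749 = 15.6364
OR_MH = (87.1184 + 169.5626) / (17.1970 + 15.6364) = 256.6810 / 32.8334 = 7.81768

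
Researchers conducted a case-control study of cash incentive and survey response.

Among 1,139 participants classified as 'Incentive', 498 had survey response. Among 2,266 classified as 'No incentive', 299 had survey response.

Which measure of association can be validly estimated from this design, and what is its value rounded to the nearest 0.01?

From the description: a = 498, b = 641, c = 299, d = 1967.
This is a case-control study: participants were sampled on outcome status, so risks in the source population cannot be estimated directly — relative risk is not valid here. The odds ratio is the appropriate measure.
OR = (a·d)/(b·c) = (498 × 1967) / (641 × 299) = 979566 / 191659 = 5.11098

5.11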